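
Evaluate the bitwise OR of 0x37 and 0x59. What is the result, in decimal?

127

0x37 = 0110111
0x59 = 1011001
 OR → 1111111 = 127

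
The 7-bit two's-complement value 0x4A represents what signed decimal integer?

-54

pattern = 1001010 (MSB is 1 ⇒ negative)
Invert: 0110101, add 1 → 0110110 = 54, so the value is -54.
(Equivalently: 74 - 2^7 = 74 - 128 = -54.)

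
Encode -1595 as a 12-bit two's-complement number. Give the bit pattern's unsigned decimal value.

1595 in 12 bits: 011000111011
Invert: 100111000100
Add 1:  100111000101 = 2501
(Check: 2^12 - 1595 = 4096 - 1595 = 2501.)

2501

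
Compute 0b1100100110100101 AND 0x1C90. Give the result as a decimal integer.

2176

a = 1100100110100101
0x1C90 = 0001110010010000
AND → 0000100010000000 = 2176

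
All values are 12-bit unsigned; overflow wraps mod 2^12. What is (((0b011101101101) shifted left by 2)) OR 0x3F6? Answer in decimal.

0b011101101101 = 011101101101
→ shifted left by 2 (mod 2^12) → 110110110100 = 3508
0x3F6 = 001111110110
→ OR → 111111110110 = 4086

4086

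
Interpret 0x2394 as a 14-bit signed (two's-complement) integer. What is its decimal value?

-7276

pattern = 10001110010100 (MSB is 1 ⇒ negative)
Invert: 01110001101011, add 1 → 01110001101100 = 7276, so the value is -7276.
(Equivalently: 9108 - 2^14 = 9108 - 16384 = -7276.)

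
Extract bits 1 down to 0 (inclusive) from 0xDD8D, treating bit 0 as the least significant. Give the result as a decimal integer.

v = 1101110110001101
Shift right by 0: 1101110110001101
Mask low 2 bits: 01 = 1

1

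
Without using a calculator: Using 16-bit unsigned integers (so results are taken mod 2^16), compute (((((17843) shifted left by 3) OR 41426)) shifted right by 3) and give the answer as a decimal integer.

5563

17843 = 0100010110110011
→ shifted left by 3 (mod 2^16) → 0010110110011000 = 11672
41426 = 1010000111010010
→ OR → 1010110111011010 = 44506
→ shifted right by 3 → 0001010110111011 = 5563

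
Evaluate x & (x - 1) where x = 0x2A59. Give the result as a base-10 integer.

x = 10101001011001 = 10841
x - 1 = 10101001011000
AND   = 10101001011000 = 10840
(x & (x - 1) clears the lowest set bit of x.)

10840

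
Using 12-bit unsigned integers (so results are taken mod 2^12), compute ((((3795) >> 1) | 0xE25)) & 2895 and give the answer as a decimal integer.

2893

3795 = 111011010011
→ >> 1 → 011101101001 = 1897
0xE25 = 111000100101
→ | → 111101101101 = 3949
2895 = 101101001111
→ & → 101101001101 = 2893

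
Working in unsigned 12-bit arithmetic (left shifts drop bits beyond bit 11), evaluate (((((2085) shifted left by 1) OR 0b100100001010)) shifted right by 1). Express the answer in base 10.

1189

2085 = 100000100101
→ shifted left by 1 (mod 2^12) → 000001001010 = 74
0b100100001010 = 100100001010
→ OR → 100101001010 = 2378
→ shifted right by 1 → 010010100101 = 1189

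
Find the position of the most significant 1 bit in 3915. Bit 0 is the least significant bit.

3915 = 111101001011
The topmost 1 is at position 11 (since 2^11 = 2048 ≤ 3915 < 4096).

11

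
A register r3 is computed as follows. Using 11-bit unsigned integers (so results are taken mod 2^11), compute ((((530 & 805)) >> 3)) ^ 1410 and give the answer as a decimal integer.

530 = 01000010010
805 = 01100100101
→ & → 01000000000 = 512
→ >> 3 → 00001000000 = 64
1410 = 10110000010
→ ^ → 10111000010 = 1474

1474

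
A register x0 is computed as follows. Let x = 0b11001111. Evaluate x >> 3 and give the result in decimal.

25

x = 11001111
shift right by 3 → 00011001 = 25
(equivalently, floor(207 / 8))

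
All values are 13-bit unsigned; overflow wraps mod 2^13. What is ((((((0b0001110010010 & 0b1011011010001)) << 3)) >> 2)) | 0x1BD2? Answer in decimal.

8178

0b0001110010010 = 0001110010010
0b1011011010001 = 1011011010001
→ & → 0001010010000 = 656
→ << 3 (mod 2^13) → 1010010000000 = 5248
→ >> 2 → 0010100100000 = 1312
0x1BD2 = 1101111010010
→ | → 1111111110010 = 8178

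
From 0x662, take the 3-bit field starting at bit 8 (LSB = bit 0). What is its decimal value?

6

v = 11001100010
Shift right by 8: 110
Mask low 3 bits: 110 = 6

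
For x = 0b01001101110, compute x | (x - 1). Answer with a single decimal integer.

623

x = 1001101110 = 622
x - 1 = 1001101101
OR    = 1001101111 = 623
(x | (x - 1) sets all bits below the lowest set bit.)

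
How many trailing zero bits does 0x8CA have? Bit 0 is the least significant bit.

0x8CA = 100011001010
Trailing zeros: 1, so the lowest set bit is bit 1 (value 2).

1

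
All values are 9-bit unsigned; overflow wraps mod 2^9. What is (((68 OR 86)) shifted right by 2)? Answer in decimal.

68 = 001000100
86 = 001010110
→ OR → 001010110 = 86
→ shifted right by 2 → 000010101 = 21

21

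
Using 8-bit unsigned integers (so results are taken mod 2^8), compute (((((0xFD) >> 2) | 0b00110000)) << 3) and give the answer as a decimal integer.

0xFD = 11111101
→ >> 2 → 00111111 = 63
0b00110000 = 00110000
→ | → 00111111 = 63
→ << 3 (mod 2^8) → 11111000 = 248

248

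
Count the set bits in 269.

4

269 = 100001101
Count the 1s: 1 + 1 + 1 + 1 = 4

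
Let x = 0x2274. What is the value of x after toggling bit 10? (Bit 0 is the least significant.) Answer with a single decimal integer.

x = 10001001110100
bit 10 is currently 0; toggle it via x ^ (1 << 10) = x ^ 1024
→ 10011001110100 = 9844

9844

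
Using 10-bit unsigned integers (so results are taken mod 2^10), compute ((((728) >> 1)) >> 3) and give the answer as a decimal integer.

45

728 = 1011011000
→ >> 1 → 0101101100 = 364
→ >> 3 → 0000101101 = 45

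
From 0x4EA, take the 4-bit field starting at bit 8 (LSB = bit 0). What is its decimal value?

4

v = 00010011101010
Shift right by 8: 000100
Mask low 4 bits: 0100 = 4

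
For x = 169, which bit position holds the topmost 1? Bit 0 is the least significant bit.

7

169 = 10101001
The topmost 1 is at position 7 (since 2^7 = 128 ≤ 169 < 256).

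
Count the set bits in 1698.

5

1698 = 11010100010
Count the 1s: 1 + 1 + 1 + 1 + 1 = 5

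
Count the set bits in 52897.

8

52897 = 1100111010100001
Count the 1s: 1 + 1 + 1 + 1 + 1 + 1 + 1 + 1 = 8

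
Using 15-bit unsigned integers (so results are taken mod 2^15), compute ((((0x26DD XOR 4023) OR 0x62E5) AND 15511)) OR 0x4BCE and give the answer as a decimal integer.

0x26DD = 010011011011101
4023 = 000111110110111
→ XOR → 010100101101010 = 10602
0x62E5 = 110001011100101
→ OR → 110101111101111 = 27631
15511 = 011110010010111
→ AND → 010100010000111 = 10375
0x4BCE = 100101111001110
→ OR → 110101111001111 = 27599

27599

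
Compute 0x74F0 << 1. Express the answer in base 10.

59872

0x74F0 = 0111010011110000
shift left by 1 → 1110100111100000 = 59872
(equivalently, 29936 × 2^1 = 29936 × 2)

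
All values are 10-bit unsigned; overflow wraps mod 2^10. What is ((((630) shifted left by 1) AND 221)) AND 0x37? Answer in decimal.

4

630 = 1001110110
→ shifted left by 1 (mod 2^10) → 0011101100 = 236
221 = 0011011101
→ AND → 0011001100 = 204
0x37 = 0000110111
→ AND → 0000000100 = 4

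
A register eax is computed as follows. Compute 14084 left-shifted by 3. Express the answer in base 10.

14084 = 00011011100000100
shift left by 3 → 11011100000100000 = 112672
(equivalently, 14084 × 2^3 = 14084 × 8)

112672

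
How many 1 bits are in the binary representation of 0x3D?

5

0x3D = 111101
Count the 1s: 1 + 1 + 1 + 1 + 1 = 5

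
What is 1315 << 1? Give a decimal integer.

1315 = 010100100011
shift left by 1 → 101001000110 = 2630
(equivalently, 1315 × 2^1 = 1315 × 2)

2630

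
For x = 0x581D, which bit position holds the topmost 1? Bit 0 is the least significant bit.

0x581D = 101100000011101
The topmost 1 is at position 14 (since 2^14 = 16384 ≤ 22557 < 32768).

14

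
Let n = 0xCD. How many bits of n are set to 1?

5

0xCD = 11001101
Count the 1s: 1 + 1 + 1 + 1 + 1 = 5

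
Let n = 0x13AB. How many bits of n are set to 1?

0x13AB = 1001110101011
Count the 1s: 1 + 1 + 1 + 1 + 1 + 1 + 1 + 1 = 8

8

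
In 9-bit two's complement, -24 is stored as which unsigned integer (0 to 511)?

24 in 9 bits: 000011000
Invert: 111100111
Add 1:  111101000 = 488
(Check: 2^9 - 24 = 512 - 24 = 488.)

488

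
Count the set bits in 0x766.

7

0x766 = 11101100110
Count the 1s: 1 + 1 + 1 + 1 + 1 + 1 + 1 = 7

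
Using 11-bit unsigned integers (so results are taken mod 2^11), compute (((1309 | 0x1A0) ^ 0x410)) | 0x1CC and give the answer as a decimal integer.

493

1309 = 10100011101
0x1A0 = 00110100000
→ | → 10110111101 = 1469
0x410 = 10000010000
→ ^ → 00110101101 = 429
0x1CC = 00111001100
→ | → 00111101101 = 493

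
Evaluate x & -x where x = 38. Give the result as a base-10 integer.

x = 100110 = 38
-x (two's complement) = …011010
AND   = 000010 = 2
(x & -x isolates the lowest set bit of x.)

2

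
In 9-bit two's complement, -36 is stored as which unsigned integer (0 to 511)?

476

36 in 9 bits: 000100100
Invert: 111011011
Add 1:  111011100 = 476
(Check: 2^9 - 36 = 512 - 36 = 476.)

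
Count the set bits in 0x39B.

7

0x39B = 1110011011
Count the 1s: 1 + 1 + 1 + 1 + 1 + 1 + 1 = 7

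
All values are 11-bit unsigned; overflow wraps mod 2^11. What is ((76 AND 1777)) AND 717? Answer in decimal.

64

76 = 00001001100
1777 = 11011110001
→ AND → 00001000000 = 64
717 = 01011001101
→ AND → 00001000000 = 64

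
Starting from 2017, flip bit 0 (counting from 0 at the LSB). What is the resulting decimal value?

2016

x = 11111100001
bit 0 is currently 1; toggle it via x ^ (1 << 0) = x ^ 1
→ 11111100000 = 2016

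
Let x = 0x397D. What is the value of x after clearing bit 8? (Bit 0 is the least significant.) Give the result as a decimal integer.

x = 11100101111101
bit 8 is currently 1; clear it via x & ~(1 << 8) = x & ~256
→ 11100001111101 = 14461

14461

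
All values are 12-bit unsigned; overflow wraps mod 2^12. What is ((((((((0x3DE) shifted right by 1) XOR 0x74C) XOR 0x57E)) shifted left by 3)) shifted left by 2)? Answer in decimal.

2976

0x3DE = 001111011110
→ shifted right by 1 → 000111101111 = 495
0x74C = 011101001100
→ XOR → 011010100011 = 1699
0x57E = 010101111110
→ XOR → 001111011101 = 989
→ shifted left by 3 (mod 2^12) → 111011101000 = 3816
→ shifted left by 2 (mod 2^12) → 101110100000 = 2976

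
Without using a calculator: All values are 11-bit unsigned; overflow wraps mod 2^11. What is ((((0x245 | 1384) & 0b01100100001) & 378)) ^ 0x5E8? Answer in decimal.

1224

0x245 = 01001000101
1384 = 10101101000
→ | → 11101101101 = 1901
0b01100100001 = 01100100001
→ & → 01100100001 = 801
378 = 00101111010
→ & → 00100100000 = 288
0x5E8 = 10111101000
→ ^ → 10011001000 = 1224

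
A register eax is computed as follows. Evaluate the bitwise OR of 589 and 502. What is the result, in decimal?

589 = 1001001101
502 = 0111110110
 OR → 1111111111 = 1023

1023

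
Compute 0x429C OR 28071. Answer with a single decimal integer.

0x429C = 100001010011100
28071 = 110110110100111
 OR → 110111110111111 = 28607

28607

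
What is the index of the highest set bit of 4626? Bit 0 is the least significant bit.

4626 = 1001000010010
The topmost 1 is at position 12 (since 2^12 = 4096 ≤ 4626 < 8192).

12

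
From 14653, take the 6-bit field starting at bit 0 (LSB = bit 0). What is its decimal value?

61

v = 11100100111101
Shift right by 0: 11100100111101
Mask low 6 bits: 111101 = 61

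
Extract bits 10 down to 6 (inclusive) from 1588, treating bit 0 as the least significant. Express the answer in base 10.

24

v = 11000110100
Shift right by 6: 11000
Mask low 5 bits: 11000 = 24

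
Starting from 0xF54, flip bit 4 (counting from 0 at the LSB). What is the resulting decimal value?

3908

x = 111101010100
bit 4 is currently 1; toggle it via x ^ (1 << 4) = x ^ 16
→ 111101000100 = 3908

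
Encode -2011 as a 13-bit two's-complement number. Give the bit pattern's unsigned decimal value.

6181

2011 in 13 bits: 0011111011011
Invert: 1100000100100
Add 1:  1100000100101 = 6181
(Check: 2^13 - 2011 = 8192 - 2011 = 6181.)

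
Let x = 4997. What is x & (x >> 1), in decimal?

384

x = 1001110000101 = 4997
x>>1 = 0100111000010
AND  = 0000110000000 = 384
(x & (x >> 1) has a 1 wherever x has two consecutive 1 bits.)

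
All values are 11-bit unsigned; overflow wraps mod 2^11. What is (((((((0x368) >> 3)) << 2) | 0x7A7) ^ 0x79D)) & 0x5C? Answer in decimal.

8

0x368 = 01101101000
→ >> 3 → 00001101101 = 109
→ << 2 (mod 2^11) → 00110110100 = 436
0x7A7 = 11110100111
→ | → 11110110111 = 1975
0x79D = 11110011101
→ ^ → 00000101010 = 42
0x5C = 00001011100
→ & → 00000001000 = 8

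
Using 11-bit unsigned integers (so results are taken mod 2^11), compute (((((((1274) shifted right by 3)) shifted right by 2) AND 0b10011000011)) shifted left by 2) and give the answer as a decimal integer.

1274 = 10011111010
→ shifted right by 3 → 00010011111 = 159
→ shifted right by 2 → 00000100111 = 39
0b10011000011 = 10011000011
→ AND → 00000000011 = 3
→ shifted left by 2 (mod 2^11) → 00000001100 = 12

12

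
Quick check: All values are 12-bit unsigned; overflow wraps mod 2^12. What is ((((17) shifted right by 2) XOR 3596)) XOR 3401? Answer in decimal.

17 = 000000010001
→ shifted right by 2 → 000000000100 = 4
3596 = 111000001100
→ XOR → 111000001000 = 3592
3401 = 110101001001
→ XOR → 001101000001 = 833

833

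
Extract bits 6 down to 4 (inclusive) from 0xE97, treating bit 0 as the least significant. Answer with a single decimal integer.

1

v = 111010010111
Shift right by 4: 11101001
Mask low 3 bits: 001 = 1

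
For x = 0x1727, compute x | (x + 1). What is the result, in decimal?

5935

x = 1011100100111 = 5927
x + 1 = 1011100101000
OR    = 1011100101111 = 5935
(x | (x + 1) sets the lowest cleared bit.)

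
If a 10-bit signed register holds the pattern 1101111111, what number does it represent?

-129

pattern = 1101111111 (MSB is 1 ⇒ negative)
Invert: 0010000000, add 1 → 0010000001 = 129, so the value is -129.
(Equivalently: 895 - 2^10 = 895 - 1024 = -129.)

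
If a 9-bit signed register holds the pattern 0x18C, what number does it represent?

pattern = 110001100 (MSB is 1 ⇒ negative)
Invert: 001110011, add 1 → 001110100 = 116, so the value is -116.
(Equivalently: 396 - 2^9 = 396 - 512 = -116.)

-116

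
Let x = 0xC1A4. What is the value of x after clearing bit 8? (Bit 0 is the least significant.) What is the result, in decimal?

x = 1100000110100100
bit 8 is currently 1; clear it via x & ~(1 << 8) = x & ~256
→ 1100000010100100 = 49316

49316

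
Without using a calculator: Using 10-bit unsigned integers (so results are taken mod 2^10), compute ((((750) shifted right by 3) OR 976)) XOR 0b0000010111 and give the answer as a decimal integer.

970

750 = 1011101110
→ shifted right by 3 → 0001011101 = 93
976 = 1111010000
→ OR → 1111011101 = 989
0b0000010111 = 0000010111
→ XOR → 1111001010 = 970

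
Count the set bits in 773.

773 = 1100000101
Count the 1s: 1 + 1 + 1 + 1 = 4

4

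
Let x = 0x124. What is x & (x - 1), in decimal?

288

x = 100100100 = 292
x - 1 = 100100011
AND   = 100100000 = 288
(x & (x - 1) clears the lowest set bit of x.)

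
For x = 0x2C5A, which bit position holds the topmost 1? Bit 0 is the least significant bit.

0x2C5A = 10110001011010
The topmost 1 is at position 13 (since 2^13 = 8192 ≤ 11354 < 16384).

13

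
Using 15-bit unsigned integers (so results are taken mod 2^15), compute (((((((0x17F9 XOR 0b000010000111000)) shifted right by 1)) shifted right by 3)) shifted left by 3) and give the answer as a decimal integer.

0x17F9 = 001011111111001
0b000010000111000 = 000010000111000
→ XOR → 001001111000001 = 5057
→ shifted right by 1 → 000100111100000 = 2528
→ shifted right by 3 → 000000100111100 = 316
→ shifted left by 3 (mod 2^15) → 000100111100000 = 2528

2528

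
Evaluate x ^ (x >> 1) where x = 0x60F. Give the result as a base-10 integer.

1288

x = 11000001111 = 1551
x>>1 = 01100000111
XOR  = 10100001000 = 1288
(x ^ (x >> 1) gives the standard binary-reflected Gray code of x.)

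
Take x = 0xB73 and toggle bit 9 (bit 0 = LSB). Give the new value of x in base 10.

2419

x = 101101110011
bit 9 is currently 1; toggle it via x ^ (1 << 9) = x ^ 512
→ 100101110011 = 2419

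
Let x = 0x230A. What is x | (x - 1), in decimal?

x = 10001100001010 = 8970
x - 1 = 10001100001001
OR    = 10001100001011 = 8971
(x | (x - 1) sets all bits below the lowest set bit.)

8971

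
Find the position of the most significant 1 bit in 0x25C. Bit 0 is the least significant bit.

0x25C = 1001011100
The topmost 1 is at position 9 (since 2^9 = 512 ≤ 604 < 1024).

9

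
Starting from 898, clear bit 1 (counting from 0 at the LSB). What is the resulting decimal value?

896

x = 0001110000010
bit 1 is currently 1; clear it via x & ~(1 << 1) = x & ~2
→ 0001110000000 = 896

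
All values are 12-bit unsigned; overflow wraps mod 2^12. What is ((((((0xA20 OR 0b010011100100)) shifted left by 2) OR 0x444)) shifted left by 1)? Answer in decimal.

4008

0xA20 = 101000100000
0b010011100100 = 010011100100
→ OR → 111011100100 = 3812
→ shifted left by 2 (mod 2^12) → 101110010000 = 2960
0x444 = 010001000100
→ OR → 111111010100 = 4052
→ shifted left by 1 (mod 2^12) → 111110101000 = 4008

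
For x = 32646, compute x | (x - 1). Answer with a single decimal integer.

32647

x = 111111110000110 = 32646
x - 1 = 111111110000101
OR    = 111111110000111 = 32647
(x | (x - 1) sets all bits below the lowest set bit.)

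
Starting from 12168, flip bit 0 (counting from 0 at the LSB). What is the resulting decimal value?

x = 10111110001000
bit 0 is currently 0; toggle it via x ^ (1 << 0) = x ^ 1
→ 10111110001001 = 12169

12169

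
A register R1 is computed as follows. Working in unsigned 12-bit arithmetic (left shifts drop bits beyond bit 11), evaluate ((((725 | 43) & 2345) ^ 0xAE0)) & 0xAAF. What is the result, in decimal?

725 = 001011010101
43 = 000000101011
→ | → 001011111111 = 767
2345 = 100100101001
→ & → 000000101001 = 41
0xAE0 = 101011100000
→ ^ → 101011001001 = 2761
0xAAF = 101010101111
→ & → 101010001001 = 2697

2697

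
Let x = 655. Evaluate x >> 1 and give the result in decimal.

655 = 1010001111
shift right by 1 → 0101000111 = 327
(equivalently, floor(655 / 2))

327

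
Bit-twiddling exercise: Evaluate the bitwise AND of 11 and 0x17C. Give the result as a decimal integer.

11 = 000001011
0x17C = 101111100
AND → 000001000 = 8

8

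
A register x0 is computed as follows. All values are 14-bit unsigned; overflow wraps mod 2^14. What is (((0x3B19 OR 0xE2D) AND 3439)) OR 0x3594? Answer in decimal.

15805

0x3B19 = 11101100011001
0xE2D = 00111000101101
→ OR → 11111100111101 = 16189
3439 = 00110101101111
→ AND → 00110100101101 = 3373
0x3594 = 11010110010100
→ OR → 11110110111101 = 15805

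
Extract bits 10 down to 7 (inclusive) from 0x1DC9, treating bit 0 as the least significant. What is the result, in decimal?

11

v = 01110111001001
Shift right by 7: 0111011
Mask low 4 bits: 1011 = 11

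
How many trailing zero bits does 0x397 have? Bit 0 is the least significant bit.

0

0x397 = 1110010111
Trailing zeros: 0, so the lowest set bit is bit 0 (value 1).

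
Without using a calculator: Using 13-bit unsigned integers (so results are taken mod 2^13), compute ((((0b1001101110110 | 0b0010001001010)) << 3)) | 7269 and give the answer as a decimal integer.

8181

0b1001101110110 = 1001101110110
0b0010001001010 = 0010001001010
→ | → 1011101111110 = 6014
→ << 3 (mod 2^13) → 1101111110000 = 7152
7269 = 1110001100101
→ | → 1111111110101 = 8181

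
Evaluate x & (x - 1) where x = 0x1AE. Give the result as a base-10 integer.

x = 110101110 = 430
x - 1 = 110101101
AND   = 110101100 = 428
(x & (x - 1) clears the lowest set bit of x.)

428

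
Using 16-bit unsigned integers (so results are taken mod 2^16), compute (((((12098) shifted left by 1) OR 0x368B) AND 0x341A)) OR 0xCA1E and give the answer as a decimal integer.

12098 = 0010111101000010
→ shifted left by 1 (mod 2^16) → 0101111010000100 = 24196
0x368B = 0011011010001011
→ OR → 0111111010001111 = 32399
0x341A = 0011010000011010
→ AND → 0011010000001010 = 13322
0xCA1E = 1100101000011110
→ OR → 1111111000011110 = 65054

65054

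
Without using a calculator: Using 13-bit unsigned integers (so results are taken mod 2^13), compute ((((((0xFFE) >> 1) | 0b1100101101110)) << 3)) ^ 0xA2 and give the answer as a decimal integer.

0xFFE = 0111111111110
→ >> 1 → 0011111111111 = 2047
0b1100101101110 = 1100101101110
→ | → 1111111111111 = 8191
→ << 3 (mod 2^13) → 1111111111000 = 8184
0xA2 = 0000010100010
→ ^ → 1111101011010 = 8026

8026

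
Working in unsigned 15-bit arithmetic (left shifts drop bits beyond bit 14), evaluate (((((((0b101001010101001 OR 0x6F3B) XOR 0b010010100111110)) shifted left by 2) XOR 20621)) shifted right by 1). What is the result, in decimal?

0b101001010101001 = 101001010101001
0x6F3B = 110111100111011
→ OR → 111111110111011 = 32699
0b010010100111110 = 010010100111110
→ XOR → 101101010000101 = 23173
→ shifted left by 2 (mod 2^15) → 110101000010100 = 27156
20621 = 101000010001101
→ XOR → 011101010011001 = 15001
→ shifted right by 1 → 001110101001100 = 7500

7500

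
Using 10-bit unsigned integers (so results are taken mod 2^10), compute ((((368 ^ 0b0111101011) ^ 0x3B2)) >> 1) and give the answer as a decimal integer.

404

368 = 0101110000
0b0111101011 = 0111101011
→ ^ → 0010011011 = 155
0x3B2 = 1110110010
→ ^ → 1100101001 = 809
→ >> 1 → 0110010100 = 404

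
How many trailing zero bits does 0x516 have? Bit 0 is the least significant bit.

1

0x516 = 10100010110
Trailing zeros: 1, so the lowest set bit is bit 1 (value 2).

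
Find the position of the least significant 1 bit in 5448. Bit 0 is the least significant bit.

5448 = 1010101001000
Trailing zeros: 3, so the lowest set bit is bit 3 (value 8).

3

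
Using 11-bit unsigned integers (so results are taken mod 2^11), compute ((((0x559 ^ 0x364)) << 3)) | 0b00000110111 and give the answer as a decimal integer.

511

0x559 = 10101011001
0x364 = 01101100100
→ ^ → 11000111101 = 1597
→ << 3 (mod 2^11) → 00111101000 = 488
0b00000110111 = 00000110111
→ | → 00111111111 = 511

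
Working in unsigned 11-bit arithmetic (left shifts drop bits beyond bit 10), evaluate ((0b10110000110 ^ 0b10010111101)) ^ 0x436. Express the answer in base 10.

1293

0b10110000110 = 10110000110
0b10010111101 = 10010111101
→ ^ → 00100111011 = 315
0x436 = 10000110110
→ ^ → 10100001101 = 1293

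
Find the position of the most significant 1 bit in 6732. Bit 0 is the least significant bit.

12

6732 = 1101001001100
The topmost 1 is at position 12 (since 2^12 = 4096 ≤ 6732 < 8192).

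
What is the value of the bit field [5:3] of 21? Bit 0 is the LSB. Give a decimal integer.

v = 00010101
Shift right by 3: 00010
Mask low 3 bits: 010 = 2

2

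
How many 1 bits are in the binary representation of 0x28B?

5

0x28B = 1010001011
Count the 1s: 1 + 1 + 1 + 1 + 1 = 5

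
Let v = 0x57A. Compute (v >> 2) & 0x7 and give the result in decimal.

6

v = 0010101111010
Shift right by 2: 00101011110
Mask low 3 bits: 110 = 6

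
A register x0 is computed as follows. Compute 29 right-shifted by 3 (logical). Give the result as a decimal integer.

29 = 11101
shift right by 3 → 00011 = 3
(equivalently, floor(29 / 8))

3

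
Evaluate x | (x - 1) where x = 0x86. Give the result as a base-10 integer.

135

x = 10000110 = 134
x - 1 = 10000101
OR    = 10000111 = 135
(x | (x - 1) sets all bits below the lowest set bit.)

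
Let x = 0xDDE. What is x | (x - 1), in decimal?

3551

x = 110111011110 = 3550
x - 1 = 110111011101
OR    = 110111011111 = 3551
(x | (x - 1) sets all bits below the lowest set bit.)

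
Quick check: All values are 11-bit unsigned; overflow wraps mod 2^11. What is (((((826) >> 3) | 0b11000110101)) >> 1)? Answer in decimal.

826 = 01100111010
→ >> 3 → 00001100111 = 103
0b11000110101 = 11000110101
→ | → 11001110111 = 1655
→ >> 1 → 01100111011 = 827

827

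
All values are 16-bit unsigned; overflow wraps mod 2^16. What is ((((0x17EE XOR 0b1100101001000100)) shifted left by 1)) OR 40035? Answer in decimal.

0x17EE = 0001011111101110
0b1100101001000100 = 1100101001000100
→ XOR → 1101110110101010 = 56746
→ shifted left by 1 (mod 2^16) → 1011101101010100 = 47956
40035 = 1001110001100011
→ OR → 1011111101110111 = 49015

49015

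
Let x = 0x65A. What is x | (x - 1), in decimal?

1627

x = 11001011010 = 1626
x - 1 = 11001011001
OR    = 11001011011 = 1627
(x | (x - 1) sets all bits below the lowest set bit.)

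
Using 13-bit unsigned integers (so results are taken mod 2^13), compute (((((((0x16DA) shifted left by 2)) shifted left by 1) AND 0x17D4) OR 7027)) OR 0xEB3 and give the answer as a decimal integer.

0x16DA = 1011011011010
→ shifted left by 2 (mod 2^13) → 1101101101000 = 7016
→ shifted left by 1 (mod 2^13) → 1011011010000 = 5840
0x17D4 = 1011111010100
→ AND → 1011011010000 = 5840
7027 = 1101101110011
→ OR → 1111111110011 = 8179
0xEB3 = 0111010110011
→ OR → 1111111110011 = 8179

8179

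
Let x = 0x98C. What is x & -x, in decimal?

x = 100110001100 = 2444
-x (two's complement) = …011001110100
AND   = 000000000100 = 4
(x & -x isolates the lowest set bit of x.)

4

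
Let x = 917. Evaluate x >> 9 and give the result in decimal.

1

917 = 1110010101
shift right by 9 → 0000000001 = 1
(equivalently, floor(917 / 512))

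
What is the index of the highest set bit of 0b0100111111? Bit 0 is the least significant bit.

0b0100111111 = 100111111
The topmost 1 is at position 8 (since 2^8 = 256 ≤ 319 < 512).

8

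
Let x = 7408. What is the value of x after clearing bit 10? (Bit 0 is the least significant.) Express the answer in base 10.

x = 001110011110000
bit 10 is currently 1; clear it via x & ~(1 << 10) = x & ~1024
→ 001100011110000 = 6384

6384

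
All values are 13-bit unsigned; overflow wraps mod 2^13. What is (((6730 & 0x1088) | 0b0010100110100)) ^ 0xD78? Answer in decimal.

6730 = 1101001001010
0x1088 = 1000010001000
→ & → 1000000001000 = 4104
0b0010100110100 = 0010100110100
→ | → 1010100111100 = 5436
0xD78 = 0110101111000
→ ^ → 1100001000100 = 6212

6212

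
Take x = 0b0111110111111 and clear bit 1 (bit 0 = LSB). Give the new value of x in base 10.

4029

x = 0111110111111
bit 1 is currently 1; clear it via x & ~(1 << 1) = x & ~2
→ 0111110111101 = 4029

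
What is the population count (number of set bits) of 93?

5

93 = 1011101
Count the 1s: 1 + 1 + 1 + 1 + 1 = 5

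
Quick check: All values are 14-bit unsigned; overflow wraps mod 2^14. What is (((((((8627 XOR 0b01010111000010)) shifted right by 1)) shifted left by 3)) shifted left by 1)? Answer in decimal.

9088

8627 = 10000110110011
0b01010111000010 = 01010111000010
→ XOR → 11010001110001 = 13425
→ shifted right by 1 → 01101000111000 = 6712
→ shifted left by 3 (mod 2^14) → 01000111000000 = 4544
→ shifted left by 1 (mod 2^14) → 10001110000000 = 9088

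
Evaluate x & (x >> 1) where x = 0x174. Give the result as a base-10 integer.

x = 101110100 = 372
x>>1 = 010111010
AND  = 000110000 = 48
(x & (x >> 1) has a 1 wherever x has two consecutive 1 bits.)

48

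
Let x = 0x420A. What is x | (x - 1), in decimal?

x = 100001000001010 = 16906
x - 1 = 100001000001001
OR    = 100001000001011 = 16907
(x | (x - 1) sets all bits below the lowest set bit.)

16907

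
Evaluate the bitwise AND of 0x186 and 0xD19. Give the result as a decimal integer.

256

0x186 = 000110000110
0xD19 = 110100011001
AND → 000100000000 = 256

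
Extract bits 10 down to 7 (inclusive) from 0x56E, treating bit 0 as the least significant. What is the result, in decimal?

10

v = 0010101101110
Shift right by 7: 001010
Mask low 4 bits: 1010 = 10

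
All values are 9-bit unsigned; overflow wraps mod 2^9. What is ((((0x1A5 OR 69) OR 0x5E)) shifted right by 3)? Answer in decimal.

0x1A5 = 110100101
69 = 001000101
→ OR → 111100101 = 485
0x5E = 001011110
→ OR → 111111111 = 511
→ shifted right by 3 → 000111111 = 63

63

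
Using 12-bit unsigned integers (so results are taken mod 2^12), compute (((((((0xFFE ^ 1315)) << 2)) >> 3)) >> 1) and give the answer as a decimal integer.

183

0xFFE = 111111111110
1315 = 010100100011
→ ^ → 101011011101 = 2781
→ << 2 (mod 2^12) → 101101110100 = 2932
→ >> 3 → 000101101110 = 366
→ >> 1 → 000010110111 = 183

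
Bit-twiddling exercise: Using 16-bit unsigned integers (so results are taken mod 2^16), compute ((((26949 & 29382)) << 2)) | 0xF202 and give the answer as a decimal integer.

26949 = 0110100101000101
29382 = 0111001011000110
→ & → 0110000001000100 = 24644
→ << 2 (mod 2^16) → 1000000100010000 = 33040
0xF202 = 1111001000000010
→ | → 1111001100010010 = 62226

62226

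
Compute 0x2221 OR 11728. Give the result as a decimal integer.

12273

0x2221 = 10001000100001
11728 = 10110111010000
 OR → 10111111110001 = 12273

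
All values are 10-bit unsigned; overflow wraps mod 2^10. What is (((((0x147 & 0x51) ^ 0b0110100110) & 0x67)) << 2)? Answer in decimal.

412

0x147 = 0101000111
0x51 = 0001010001
→ & → 0001000001 = 65
0b0110100110 = 0110100110
→ ^ → 0111100111 = 487
0x67 = 0001100111
→ & → 0001100111 = 103
→ << 2 (mod 2^10) → 0110011100 = 412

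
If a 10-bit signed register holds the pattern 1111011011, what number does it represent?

pattern = 1111011011 (MSB is 1 ⇒ negative)
Invert: 0000100100, add 1 → 0000100101 = 37, so the value is -37.
(Equivalently: 987 - 2^10 = 987 - 1024 = -37.)

-37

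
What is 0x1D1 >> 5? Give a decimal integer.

0x1D1 = 111010001
shift right by 5 → 000001110 = 14
(equivalently, floor(465 / 32))

14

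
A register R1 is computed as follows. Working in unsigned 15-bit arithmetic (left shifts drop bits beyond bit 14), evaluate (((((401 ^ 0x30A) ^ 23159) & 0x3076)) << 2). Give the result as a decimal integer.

16784

401 = 000000110010001
0x30A = 000001100001010
→ ^ → 000001010011011 = 667
23159 = 101101001110111
→ ^ → 101100011101100 = 22764
0x3076 = 011000001110110
→ & → 001000001100100 = 4196
→ << 2 (mod 2^15) → 100000110010000 = 16784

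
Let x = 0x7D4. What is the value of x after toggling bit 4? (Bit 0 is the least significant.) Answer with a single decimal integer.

x = 011111010100
bit 4 is currently 1; toggle it via x ^ (1 << 4) = x ^ 16
→ 011111000100 = 1988

1988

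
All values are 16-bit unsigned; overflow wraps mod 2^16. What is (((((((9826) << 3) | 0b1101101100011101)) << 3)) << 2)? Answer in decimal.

25504

9826 = 0010011001100010
→ << 3 (mod 2^16) → 0011001100010000 = 13072
0b1101101100011101 = 1101101100011101
→ | → 1111101100011101 = 64285
→ << 3 (mod 2^16) → 1101100011101000 = 55528
→ << 2 (mod 2^16) → 0110001110100000 = 25504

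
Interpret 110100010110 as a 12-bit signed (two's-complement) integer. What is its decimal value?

-746

pattern = 110100010110 (MSB is 1 ⇒ negative)
Invert: 001011101001, add 1 → 001011101010 = 746, so the value is -746.
(Equivalently: 3350 - 2^12 = 3350 - 4096 = -746.)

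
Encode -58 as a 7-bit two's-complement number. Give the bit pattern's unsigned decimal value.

58 in 7 bits: 0111010
Invert: 1000101
Add 1:  1000110 = 70
(Check: 2^7 - 58 = 128 - 58 = 70.)

70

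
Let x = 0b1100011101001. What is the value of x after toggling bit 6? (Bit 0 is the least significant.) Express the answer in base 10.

x = 1100011101001
bit 6 is currently 1; toggle it via x ^ (1 << 6) = x ^ 64
→ 1100010101001 = 6313

6313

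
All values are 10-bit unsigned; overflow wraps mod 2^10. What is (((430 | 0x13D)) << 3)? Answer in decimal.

430 = 0110101110
0x13D = 0100111101
→ | → 0110111111 = 447
→ << 3 (mod 2^10) → 0111111000 = 504

504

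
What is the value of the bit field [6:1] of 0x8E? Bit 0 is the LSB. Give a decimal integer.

7

v = 0010001110
Shift right by 1: 001000111
Mask low 6 bits: 000111 = 7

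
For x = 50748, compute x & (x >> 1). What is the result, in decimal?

x = 1100011000111100 = 50748
x>>1 = 0110001100011110
AND  = 0100001000011100 = 16924
(x & (x >> 1) has a 1 wherever x has two consecutive 1 bits.)

16924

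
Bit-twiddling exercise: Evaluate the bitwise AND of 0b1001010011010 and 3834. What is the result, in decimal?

a = 1001010011010
3834 = 0111011111010
AND → 0001010011010 = 666

666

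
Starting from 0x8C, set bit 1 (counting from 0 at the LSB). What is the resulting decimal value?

142

x = 10001100
bit 1 is currently 0; set it via x | (1 << 1) = x | 2
→ 10001110 = 142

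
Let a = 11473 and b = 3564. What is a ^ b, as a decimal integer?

8509

11473 = 10110011010001
3564 = 00110111101100
XOR → 10000100111101 = 8509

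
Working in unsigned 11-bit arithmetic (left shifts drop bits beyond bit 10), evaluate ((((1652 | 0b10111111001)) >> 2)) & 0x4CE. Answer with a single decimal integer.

1652 = 11001110100
0b10111111001 = 10111111001
→ | → 11111111101 = 2045
→ >> 2 → 00111111111 = 511
0x4CE = 10011001110
→ & → 00011001110 = 206

206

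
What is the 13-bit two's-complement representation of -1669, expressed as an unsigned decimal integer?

1669 in 13 bits: 0011010000101
Invert: 1100101111010
Add 1:  1100101111011 = 6523
(Check: 2^13 - 1669 = 8192 - 1669 = 6523.)

6523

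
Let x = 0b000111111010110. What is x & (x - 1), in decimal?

4052

x = 111111010110 = 4054
x - 1 = 111111010101
AND   = 111111010100 = 4052
(x & (x - 1) clears the lowest set bit of x.)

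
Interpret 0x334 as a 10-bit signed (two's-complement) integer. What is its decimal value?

-204

pattern = 1100110100 (MSB is 1 ⇒ negative)
Invert: 0011001011, add 1 → 0011001100 = 204, so the value is -204.
(Equivalently: 820 - 2^10 = 820 - 1024 = -204.)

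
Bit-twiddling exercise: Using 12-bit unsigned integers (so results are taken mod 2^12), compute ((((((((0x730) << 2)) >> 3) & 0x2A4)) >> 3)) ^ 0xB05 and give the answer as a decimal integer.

2837

0x730 = 011100110000
→ << 2 (mod 2^12) → 110011000000 = 3264
→ >> 3 → 000110011000 = 408
0x2A4 = 001010100100
→ & → 000010000000 = 128
→ >> 3 → 000000010000 = 16
0xB05 = 101100000101
→ ^ → 101100010101 = 2837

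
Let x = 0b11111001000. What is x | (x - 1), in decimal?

x = 11111001000 = 1992
x - 1 = 11111000111
OR    = 11111001111 = 1999
(x | (x - 1) sets all bits below the lowest set bit.)

1999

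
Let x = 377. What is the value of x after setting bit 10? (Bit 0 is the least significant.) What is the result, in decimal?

x = 000101111001
bit 10 is currently 0; set it via x | (1 << 10) = x | 1024
→ 010101111001 = 1401

1401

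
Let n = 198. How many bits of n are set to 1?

4

198 = 11000110
Count the 1s: 1 + 1 + 1 + 1 = 4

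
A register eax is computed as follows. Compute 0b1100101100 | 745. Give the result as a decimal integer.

1005

a = 1100101100
745 = 1011101001
 OR → 1111101101 = 1005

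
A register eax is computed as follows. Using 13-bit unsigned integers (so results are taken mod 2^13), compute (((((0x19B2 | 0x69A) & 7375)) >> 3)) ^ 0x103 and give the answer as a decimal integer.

0x19B2 = 1100110110010
0x69A = 0011010011010
→ | → 1111110111010 = 8122
7375 = 1110011001111
→ & → 1110010001010 = 7306
→ >> 3 → 0001110010001 = 913
0x103 = 0000100000011
→ ^ → 0001010010010 = 658

658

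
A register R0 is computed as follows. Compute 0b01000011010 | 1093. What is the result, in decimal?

1631

a = 01000011010
1093 = 10001000101
 OR → 11001011111 = 1631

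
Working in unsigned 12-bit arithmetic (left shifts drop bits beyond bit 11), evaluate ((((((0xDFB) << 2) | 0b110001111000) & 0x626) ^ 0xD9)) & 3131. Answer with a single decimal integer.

1081

0xDFB = 110111111011
→ << 2 (mod 2^12) → 011111101100 = 2028
0b110001111000 = 110001111000
→ | → 111111111100 = 4092
0x626 = 011000100110
→ & → 011000100100 = 1572
0xD9 = 000011011001
→ ^ → 011011111101 = 1789
3131 = 110000111011
→ & → 010000111001 = 1081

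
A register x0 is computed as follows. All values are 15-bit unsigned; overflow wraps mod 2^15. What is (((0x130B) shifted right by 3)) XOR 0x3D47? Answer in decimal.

0x130B = 001001100001011
→ shifted right by 3 → 000001001100001 = 609
0x3D47 = 011110101000111
→ XOR → 011111100100110 = 16166

16166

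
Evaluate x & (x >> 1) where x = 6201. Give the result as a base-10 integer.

x = 1100000111001 = 6201
x>>1 = 0110000011100
AND  = 0100000011000 = 2072
(x & (x >> 1) has a 1 wherever x has two consecutive 1 bits.)

2072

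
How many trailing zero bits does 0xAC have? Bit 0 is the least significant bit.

0xAC = 10101100
Trailing zeros: 2, so the lowest set bit is bit 2 (value 4).

2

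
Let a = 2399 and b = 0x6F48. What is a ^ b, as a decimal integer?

26135

2399 = 000100101011111
0x6F48 = 110111101001000
XOR → 110011000010111 = 26135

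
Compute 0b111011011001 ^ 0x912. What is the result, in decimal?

1995

a = 111011011001
0x912 = 100100010010
XOR → 011111001011 = 1995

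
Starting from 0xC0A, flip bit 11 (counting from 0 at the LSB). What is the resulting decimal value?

x = 110000001010
bit 11 is currently 1; toggle it via x ^ (1 << 11) = x ^ 2048
→ 010000001010 = 1034

1034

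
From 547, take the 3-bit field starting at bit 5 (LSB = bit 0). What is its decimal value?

v = 1000100011
Shift right by 5: 10001
Mask low 3 bits: 001 = 1

1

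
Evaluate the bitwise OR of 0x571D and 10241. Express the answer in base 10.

32541

0x571D = 101011100011101
10241 = 010100000000001
 OR → 111111100011101 = 32541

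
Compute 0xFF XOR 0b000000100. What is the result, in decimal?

0xFF = 11111111
b = 00000100
XOR → 11111011 = 251

251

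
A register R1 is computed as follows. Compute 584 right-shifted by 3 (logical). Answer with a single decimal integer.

73

584 = 1001001000
shift right by 3 → 0001001001 = 73
(equivalently, floor(584 / 8))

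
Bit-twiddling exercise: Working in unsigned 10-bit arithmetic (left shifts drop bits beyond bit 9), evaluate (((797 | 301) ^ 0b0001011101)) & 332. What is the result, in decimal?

797 = 1100011101
301 = 0100101101
→ | → 1100111101 = 829
0b0001011101 = 0001011101
→ ^ → 1101100000 = 864
332 = 0101001100
→ & → 0101000000 = 320

320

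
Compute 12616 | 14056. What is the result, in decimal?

14312

12616 = 11000101001000
14056 = 11011011101000
 OR → 11011111101000 = 14312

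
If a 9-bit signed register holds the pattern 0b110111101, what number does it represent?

-67

pattern = 110111101 (MSB is 1 ⇒ negative)
Invert: 001000010, add 1 → 001000011 = 67, so the value is -67.
(Equivalently: 445 - 2^9 = 445 - 512 = -67.)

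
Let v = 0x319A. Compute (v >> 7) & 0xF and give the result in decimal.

v = 11000110011010
Shift right by 7: 1100011
Mask low 4 bits: 0011 = 3

3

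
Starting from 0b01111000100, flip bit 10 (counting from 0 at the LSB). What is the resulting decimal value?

x = 01111000100
bit 10 is currently 0; toggle it via x ^ (1 << 10) = x ^ 1024
→ 11111000100 = 1988

1988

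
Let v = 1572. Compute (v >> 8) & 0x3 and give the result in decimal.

v = 11000100100
Shift right by 8: 110
Mask low 2 bits: 10 = 2

2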